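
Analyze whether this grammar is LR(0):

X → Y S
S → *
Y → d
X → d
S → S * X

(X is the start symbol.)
A grammar is LR(0) if no state in the canonical LR(0) collection has:
  - both a shift item (dot before a terminal) and a complete item (shift-reduce conflict), or
  - two or more complete items (reduce-reduce conflict; the accept item [X' → X .] counts as a complete item here).

Augment with X' → X and build the canonical LR(0) collection (I0 = CLOSURE({[X' → . X]}), then GOTO on every symbol after a dot until no new states appear). It has 8 states:
  I0: { [X → . Y S], [X → . d], [X' → . X], [Y → . d] }  — shift
  I1: { [X' → X .] }  — accept
  I2: { [S → . *], [S → . S * X], [X → Y . S] }  — shift
  I3: { [X → d .], [Y → d .] }  — 2 reduces
  I4: { [S → * .] }  — reduce
  I5: { [S → S . * X], [X → Y S .] }  — shift, reduce
  I6: { [S → S * . X], [X → . Y S], [X → . d], [Y → . d] }  — shift
  I7: { [S → S * X .] }  — reduce

Conflict in state I3:
  Reduce-reduce conflict: [X → d .] and [Y → d .]
So the grammar is NOT LR(0).

Answer: No. Reduce-reduce conflict: [X → d .] and [Y → d .]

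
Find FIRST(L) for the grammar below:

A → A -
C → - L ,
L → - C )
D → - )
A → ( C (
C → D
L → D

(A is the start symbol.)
To compute FIRST(L), examine every production with L on the left-hand side, reading each right-hand side left to right until a non-nullable symbol is reached.

FIRST sets of the other non-terminals involved (by the same procedure, iterated to a fixed point):
  FIRST(D) = { '-' }

From L → - C ):
  - '-' is a terminal: add '-' and stop
From L → D:
  - D is a non-terminal: add FIRST(D) \ {ε} = { '-' }
    D is not nullable, so stop

Collecting: FIRST(L) = { '-' }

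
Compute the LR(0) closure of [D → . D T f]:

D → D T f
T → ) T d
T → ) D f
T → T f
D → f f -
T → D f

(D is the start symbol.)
{ [D → . D T f], [D → . f f -] }

Start with: [D → . D T f]
  [D → . D T f] has the dot before D: add [D → . f f -]
No further items can be added.

CLOSURE = { [D → . D T f], [D → . f f -] }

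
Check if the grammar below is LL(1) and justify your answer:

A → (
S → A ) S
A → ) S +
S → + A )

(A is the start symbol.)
Yes, the grammar is LL(1).

A grammar is LL(1) if for each non-terminal N with multiple productions, the predict sets of those productions are pairwise disjoint, where PREDICT(N → α) = (FIRST(α) \ {ε}) ∪ (FOLLOW(N) if α ⇒* ε).

Relevant sets:
  FIRST(A) = { '(', ')' }

For A:
  PREDICT(A → '(') = { '(' }
  PREDICT(A → ')' S '+') = { ')' }
For S:
  PREDICT(S → A ')' S) = { '(', ')' }
  PREDICT(S → '+' A ')') = { '+' }

All predict sets are disjoint. The grammar IS LL(1).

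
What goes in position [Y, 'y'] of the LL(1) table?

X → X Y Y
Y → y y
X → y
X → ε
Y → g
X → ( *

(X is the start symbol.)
To find M[Y, 'y'], we find productions for Y where 'y' is in the predict set (PREDICT(N → α) = (FIRST(α) \ {ε}) ∪ (FOLLOW(N) if α ⇒* ε)).

Y → y y: PREDICT = { 'y' }
  'y' is in predict set, so this production goes in M[Y, 'y']
Y → g: PREDICT = { 'g' }

M[Y, 'y'] = Y → y y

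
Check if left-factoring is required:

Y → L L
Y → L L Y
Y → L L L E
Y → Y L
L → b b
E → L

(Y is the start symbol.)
Yes, Y has productions with common prefix 'L L'

Left-factoring is needed when two productions for the same non-terminal
share a common prefix on the right-hand side.

Productions for Y:
  Y → L L
  Y → L L Y
  Y → L L L E
  Y → Y L

Found common prefix 'L L' in productions for Y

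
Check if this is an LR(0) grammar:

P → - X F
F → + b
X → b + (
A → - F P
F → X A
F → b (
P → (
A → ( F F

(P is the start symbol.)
A grammar is LR(0) if no state in the canonical LR(0) collection has:
  - both a shift item (dot before a terminal) and a complete item (shift-reduce conflict), or
  - two or more complete items (reduce-reduce conflict; the accept item [P' → P .] counts as a complete item here).

Augment with P' → P and build the canonical LR(0) collection (I0 = CLOSURE({[P' → . P]}), then GOTO on every symbol after a dot until no new states appear). It has 21 states:
  I0: { [P → . (], [P → . - X F], [P' → . P] }  — shift
  I1: { [P → ( .] }  — reduce
  I2: { [P → - . X F], [X → . b + (] }  — shift
  I3: { [P' → P .] }  — accept
  I4: { [F → . + b], [F → . X A], [F → . b (], [P → - X . F], [X → . b + (] }  — shift
  I5: { [X → b . + (] }  — shift
  I6: { [X → b + . (] }  — shift
  I7: { [X → b + ( .] }  — reduce
  I8: { [F → + . b] }  — shift
  I9: { [P → - X F .] }  — reduce
  I10: { [A → . ( F F], [A → . - F P], [F → X . A] }  — shift
  I11: { [F → b . (], [X → b . + (] }  — shift
  I12: { [F → b ( .] }  — reduce
  I13: { [A → ( . F F], [F → . + b], [F → . X A], [F → . b (], [X → . b + (] }  — shift
  I14: { [A → - . F P], [F → . + b], [F → . X A], [F → . b (], [X → . b + (] }  — shift
  I15: { [F → X A .] }  — reduce
  I16: { [A → - F . P], [P → . (], [P → . - X F] }  — shift
  I17: { [A → - F P .] }  — reduce
  I18: { [A → ( F . F], [F → . + b], [F → . X A], [F → . b (], [X → . b + (] }  — shift
  I19: { [A → ( F F .] }  — reduce
  I20: { [F → + b .] }  — reduce

Every state is either a pure shift/goto state or contains exactly one complete item and nothing to shift — no conflicts. The grammar is LR(0).

Answer: Yes, the grammar is LR(0)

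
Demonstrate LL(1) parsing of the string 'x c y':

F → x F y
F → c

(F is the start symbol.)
LL(1) parsing maintains a stack (initially the start symbol over $) and the input. At each step: if the stack top is a terminal, match it against the current input token; if it is a non-terminal N, replace it with the RHS of M[N, lookahead] (the unique production whose predict set contains the lookahead).

Stack is shown with the top on the left.

Stack    Input    Action
------------------------
F $      x c y $  output F → x F y
x F y $  x c y $  match 'x'
F y $    c y $    output F → c
c y $    c y $    match 'c'
y $      y $      match 'y'
$        $        accept

The string is accepted.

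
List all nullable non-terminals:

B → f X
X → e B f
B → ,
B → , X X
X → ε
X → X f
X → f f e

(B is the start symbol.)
{ 'X' }

A non-terminal is nullable if it can derive ε (the empty string): either it has an ε-production, or it has a production whose right-hand side consists entirely of nullable non-terminals.

ε-productions: X → ε
So X is immediately nullable.
No further non-terminal can be added: every production for the remaining non-terminals contains a terminal or a non-nullable non-terminal.
Nullable = { 'X' }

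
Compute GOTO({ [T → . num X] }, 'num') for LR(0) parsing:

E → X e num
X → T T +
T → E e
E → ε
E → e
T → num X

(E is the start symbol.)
{ [E → . X e num], [E → . e], [E → .], [T → . E e], [T → . num X], [T → num . X], [X → . T T +] }

GOTO(I, 'num') = CLOSURE({ [A → αX.β] : [A → α.Xβ] ∈ I, X = 'num' })

Items with dot before 'num', with the dot advanced:
  [T → . num X] → [T → num . X]
Closure of the advanced items:
  [T → num . X] has the dot before X: add [X → . T T +]
  [X → . T T +] has the dot before T: add [T → . E e], [T → . num X]
  [T → . E e] has the dot before E: add [E → . X e num], [E → .], [E → . e]

GOTO = { [E → . X e num], [E → . e], [E → .], [T → . E e], [T → . num X], [T → num . X], [X → . T T +] }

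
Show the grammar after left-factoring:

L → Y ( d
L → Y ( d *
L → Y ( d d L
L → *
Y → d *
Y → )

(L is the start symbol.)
L → Y ( d L'
L' → ε
L' → *
L' → d L
L → *
Y → d *
Y → )

Left-factoring transforms A → αβ₁ | αβ₂ into A → αA' and A' → β₁ | β₂
(α is the longest common prefix among the alternatives). Repeat until
no nonterminal has two alternatives with a common prefix.

Round 1: L has alternatives sharing prefix 'Y ( d'. Introduce L': L → Y ( d L'
  Add: L' → ε
  Add: L' → *
  Add: L' → d L

No remaining common prefixes — done.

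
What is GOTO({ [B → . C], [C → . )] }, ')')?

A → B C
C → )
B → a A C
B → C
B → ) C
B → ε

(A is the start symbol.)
GOTO(I, ')') = CLOSURE({ [A → αX.β] : [A → α.Xβ] ∈ I, X = ')' })

Items with dot before ')', with the dot advanced:
  [C → . )] → [C → ) .]
Closure adds nothing (no advanced item has the dot before a non-terminal).

GOTO = { [C → ) .] }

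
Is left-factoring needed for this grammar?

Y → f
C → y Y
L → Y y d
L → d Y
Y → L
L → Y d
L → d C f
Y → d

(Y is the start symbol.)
Left-factoring is needed when two productions for the same non-terminal
share a common prefix on the right-hand side.

Productions for Y:
  Y → f
  Y → L
  Y → d
Productions for L:
  L → Y y d
  L → d Y
  L → Y d
  L → d C f

Found common prefix 'Y' in productions for L
Found common prefix 'd' in productions for L

Answer: Yes, L has productions with common prefix 'Y'; L has productions with common prefix 'd'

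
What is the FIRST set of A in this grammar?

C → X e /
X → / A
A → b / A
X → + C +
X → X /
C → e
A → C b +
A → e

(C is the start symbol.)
To compute FIRST(A), examine every production with A on the left-hand side, reading each right-hand side left to right until a non-nullable symbol is reached.

FIRST sets of the other non-terminals involved (by the same procedure, iterated to a fixed point):
  FIRST(C) = { '+', '/', 'e' }

From A → b / A:
  - b is a terminal: add 'b' and stop
From A → C b +:
  - C is a non-terminal: add FIRST(C) \ {ε} = { '+', '/', 'e' }
    C is not nullable, so stop
From A → e:
  - e is a terminal: add 'e' and stop

Collecting: FIRST(A) = { '+', '/', 'b', 'e' }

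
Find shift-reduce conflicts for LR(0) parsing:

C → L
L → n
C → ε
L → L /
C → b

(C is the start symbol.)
A shift-reduce conflict occurs when an LR(0) state has both:
  - a complete (reduce) item [A → α .] (dot at the end), and
  - a shift item [B → β . c γ] (dot before a terminal).

Augment with C' → C and build the canonical LR(0) collection (I0 = CLOSURE({[C' → . C]}), then GOTO on every symbol after a dot until no new states appear). It has 6 states:
  I0: { [C → . L], [C → . b], [C → .], [C' → . C], [L → . L /], [L → . n] }  — shift, reduce
  I1: { [C' → C .] }  — accept
  I2: { [C → L .], [L → L . /] }  — shift, reduce
  I3: { [C → b .] }  — reduce
  I4: { [L → n .] }  — reduce
  I5: { [L → L / .] }  — reduce

I0 contains reduce item [C → .] and shift items [C → . b], [L → . n] — shift-reduce conflict.
I2 contains reduce item [C → L .] and shift item [L → L . /] — shift-reduce conflict.

Answer: Yes — I0: [C → .] vs [C → . b]; I2: [C → L .] vs [L → L . /]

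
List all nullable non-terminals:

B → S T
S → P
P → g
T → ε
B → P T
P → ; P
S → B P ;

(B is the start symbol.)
{ 'T' }

ε-productions: T → ε
So T is immediately nullable.
No further non-terminal can be added: every production for the remaining non-terminals contains a terminal or a non-nullable non-terminal.
Nullable = { 'T' }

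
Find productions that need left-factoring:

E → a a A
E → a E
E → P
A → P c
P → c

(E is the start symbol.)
Yes, E has productions with common prefix 'a'

Left-factoring is needed when two productions for the same non-terminal
share a common prefix on the right-hand side.

Productions for E:
  E → a a A
  E → a E
  E → P

Found common prefix 'a' in productions for E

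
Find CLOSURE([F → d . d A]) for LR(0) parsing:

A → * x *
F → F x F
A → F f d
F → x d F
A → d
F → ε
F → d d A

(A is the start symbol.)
{ [F → d . d A] }

Start with: [F → d . d A]
The dot precedes the terminal d, so nothing is added.

CLOSURE = { [F → d . d A] }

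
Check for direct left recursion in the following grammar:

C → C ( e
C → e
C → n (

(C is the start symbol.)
C → C ( e: LEFT RECURSIVE (starts with C)
C → e: starts with e
C → n (: starts with n

The grammar has direct left recursion on: C.

Answer: Yes, C is left-recursive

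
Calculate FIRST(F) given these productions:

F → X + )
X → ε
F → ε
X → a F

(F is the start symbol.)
To compute FIRST(F), examine every production with F on the left-hand side, reading each right-hand side left to right until a non-nullable symbol is reached.

FIRST sets of the other non-terminals involved (by the same procedure, iterated to a fixed point):
  FIRST(X) = { 'a', ε }

From F → X + ):
  - X is a non-terminal: add FIRST(X) \ {ε} = { 'a' }
    X is nullable, so continue to the next symbol
  - '+' is a terminal: add '+' and stop
From F → ε:
  - ε-production, so ε ∈ FIRST(F)

Collecting: FIRST(F) = { '+', 'a', ε }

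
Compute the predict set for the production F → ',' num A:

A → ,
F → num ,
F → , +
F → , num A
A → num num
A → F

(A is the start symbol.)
{ ',' }

PREDICT(F → ',' num A) = (FIRST(RHS) \ {ε}) ∪ (FOLLOW(F) if ε ∈ FIRST(RHS), i.e. RHS ⇒* ε)
FIRST(',' num A) = { ',' }
ε ∉ FIRST(',' num A), so FOLLOW(F) is not added.
PREDICT(F → ',' num A) = { ',' }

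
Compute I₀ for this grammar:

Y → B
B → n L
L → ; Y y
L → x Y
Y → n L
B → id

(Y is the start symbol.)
{ [B → . id], [B → . n L], [Y → . B], [Y → . n L], [Y' → . Y] }

First, augment the grammar with Y' → Y
I₀ = CLOSURE({ [Y' → . Y] }):
  [Y' → . Y] has the dot before Y: add [Y → . B], [Y → . n L]
  [Y → . B] has the dot before B: add [B → . n L], [B → . id]
No further items can be added.

I₀ = { [B → . id], [B → . n L], [Y → . B], [Y → . n L], [Y' → . Y] }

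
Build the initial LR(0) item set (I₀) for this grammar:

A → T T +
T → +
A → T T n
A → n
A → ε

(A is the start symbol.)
{ [A → . T T +], [A → . T T n], [A → . n], [A → .], [A' → . A], [T → . +] }

First, augment the grammar with A' → A
I₀ = CLOSURE({ [A' → . A] }):
  [A' → . A] has the dot before A: add [A → . T T +], [A → . T T n], [A → . n], [A → .]
  [A → . T T +] has the dot before T: add [T → . +]
No further items can be added.

I₀ = { [A → . T T +], [A → . T T n], [A → . n], [A → .], [A' → . A], [T → . +] }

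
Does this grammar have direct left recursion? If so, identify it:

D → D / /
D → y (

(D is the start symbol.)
Yes, D is left-recursive

Direct left recursion occurs when N → N α for some non-terminal N (the right-hand side begins with the left-hand side itself).

D → D / /: LEFT RECURSIVE (starts with D)
D → y (: starts with y

The grammar has direct left recursion on: D.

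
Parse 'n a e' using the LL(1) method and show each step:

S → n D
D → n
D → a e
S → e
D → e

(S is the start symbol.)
Stack is shown with the top on the left.

Stack  Input    Action
----------------------
S $    n a e $  output S → n D
n D $  n a e $  match 'n'
D $    a e $    output D → a e
a e $  a e $    match 'a'
e $    e $      match 'e'
$      $        accept

The string is accepted.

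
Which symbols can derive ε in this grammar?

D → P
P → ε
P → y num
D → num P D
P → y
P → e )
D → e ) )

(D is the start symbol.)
A non-terminal is nullable if it can derive ε (the empty string): either it has an ε-production, or it has a production whose right-hand side consists entirely of nullable non-terminals.

ε-productions: P → ε
So P is immediately nullable.
D → P: every symbol on the right is nullable, so D is nullable too.
Every non-terminal is now nullable.
Nullable = { 'D', 'P' }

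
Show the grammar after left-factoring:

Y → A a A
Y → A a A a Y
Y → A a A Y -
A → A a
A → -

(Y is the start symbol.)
Left-factoring transforms A → αβ₁ | αβ₂ into A → αA' and A' → β₁ | β₂
(α is the longest common prefix among the alternatives). Repeat until
no nonterminal has two alternatives with a common prefix.

Round 1: Y has alternatives sharing prefix 'A a A'. Introduce Y': Y → A a A Y'
  Add: Y' → ε
  Add: Y' → a Y
  Add: Y' → Y -

No remaining common prefixes — done.

Resulting grammar:
Y → A a A Y'
Y' → ε
Y' → a Y
Y' → Y -
A → A a
A → -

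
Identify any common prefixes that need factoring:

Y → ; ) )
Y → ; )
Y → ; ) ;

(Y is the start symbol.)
Yes, Y has productions with common prefix '; )'

Left-factoring is needed when two productions for the same non-terminal
share a common prefix on the right-hand side.

Productions for Y:
  Y → ; ) )
  Y → ; )
  Y → ; ) ;

Found common prefix '; )' in productions for Y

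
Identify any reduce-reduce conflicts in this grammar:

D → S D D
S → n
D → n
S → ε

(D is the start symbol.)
Yes — I3: [D → n .] vs [S → n .]

Augment with D' → D and build the canonical LR(0) collection (I0 = CLOSURE({[D' → . D]}), then GOTO on every symbol after a dot until no new states appear). It has 6 states:
  I0: { [D → . S D D], [D → . n], [D' → . D], [S → . n], [S → .] }  — shift, reduce
  I1: { [D' → D .] }  — accept
  I2: { [D → . S D D], [D → . n], [D → S . D D], [S → . n], [S → .] }  — shift, reduce
  I3: { [D → n .], [S → n .] }  — 2 reduces
  I4: { [D → . S D D], [D → . n], [D → S D . D], [S → . n], [S → .] }  — shift, reduce
  I5: { [D → S D D .] }  — reduce

I3 contains complete items [D → n .], [S → n .] — reduce-reduce conflict.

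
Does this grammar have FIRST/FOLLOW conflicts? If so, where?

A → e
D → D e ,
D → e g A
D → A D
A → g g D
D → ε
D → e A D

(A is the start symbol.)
Nullable non-terminals: D.
FIRST sets used below: FIRST(D) = { 'e', 'g', ε }, FIRST(A) = { 'e', 'g' }

D: nullable alternative(s) D → ε; FOLLOW(D) = { $, 'e', 'g' }
  D → D e ,: FIRST \ {ε} = { 'e', 'g' } — overlaps FOLLOW(D) on { 'e', 'g' }: CONFLICT
  D → e g A: FIRST \ {ε} = { 'e' } — overlaps FOLLOW(D) on { 'e' }: CONFLICT
  D → A D: FIRST \ {ε} = { 'e', 'g' } — overlaps FOLLOW(D) on { 'e', 'g' }: CONFLICT
  D → ε: FIRST \ {ε} = { } — this is the only nullable alternative, skip
  D → e A D: FIRST \ {ε} = { 'e' } — overlaps FOLLOW(D) on { 'e' }: CONFLICT

A has no nullable alternative, so no FIRST/FOLLOW check is needed there.

So the grammar has 4 FIRST/FOLLOW conflicts (marked CONFLICT above).

Answer: Yes. D → D e ',' with FOLLOW(D) on { 'e', 'g' }; D → e g A with FOLLOW(D) on { 'e' }; D → A D with FOLLOW(D) on { 'e', 'g' }; D → e A D with FOLLOW(D) on { 'e' }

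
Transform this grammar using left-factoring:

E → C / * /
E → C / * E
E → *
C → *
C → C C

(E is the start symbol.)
E → C / * E'
E' → /
E' → E
E → *
C → *
C → C C

Left-factoring transforms A → αβ₁ | αβ₂ into A → αA' and A' → β₁ | β₂
(α is the longest common prefix among the alternatives). Repeat until
no nonterminal has two alternatives with a common prefix.

Round 1: E has alternatives sharing prefix 'C / *'. Introduce E': E → C / * E'
  Add: E' → /
  Add: E' → E

No remaining common prefixes — done.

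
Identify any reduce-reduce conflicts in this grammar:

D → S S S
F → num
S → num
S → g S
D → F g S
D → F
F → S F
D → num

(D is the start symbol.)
A reduce-reduce conflict occurs when an LR(0) state has two complete items [A → α .] and [B → β .] — both call for a reduction, and with no lookahead the parser cannot choose between them.

Augment with D' → D and build the canonical LR(0) collection (I0 = CLOSURE({[D' → . D]}), then GOTO on every symbol after a dot until no new states appear). It has 15 states:
  I0: { [D → . F g S], [D → . F], [D → . S S S], [D → . num], [D' → . D], [F → . S F], [F → . num], [S → . g S], [S → . num] }  — shift
  I1: { [D' → D .] }  — accept
  I2: { [D → F . g S], [D → F .] }  — shift, reduce
  I3: { [D → S . S S], [F → . S F], [F → . num], [F → S . F], [S → . g S], [S → . num] }  — shift
  I4: { [S → . g S], [S → . num], [S → g . S] }  — shift
  I5: { [D → num .], [F → num .], [S → num .] }  — 3 reduces
  I6: { [S → g S .] }  — reduce
  I7: { [S → num .] }  — reduce
  I8: { [F → S F .] }  — reduce
  I9: { [D → S S . S], [F → . S F], [F → . num], [F → S . F], [S → . g S], [S → . num] }  — shift
  I10: { [F → num .], [S → num .] }  — 2 reduces
  I11: { [D → S S S .], [F → . S F], [F → . num], [F → S . F], [S → . g S], [S → . num] }  — shift, reduce
  I12: { [F → . S F], [F → . num], [F → S . F], [S → . g S], [S → . num] }  — shift
  I13: { [D → F g . S], [S → . g S], [S → . num] }  — shift
  I14: { [D → F g S .] }  — reduce

I5 contains complete items [D → num .], [F → num .], [S → num .] — reduce-reduce conflict.
I10 contains complete items [F → num .], [S → num .] — reduce-reduce conflict.

Answer: Yes — I5: [D → num .] vs [F → num .]; I10: [F → num .] vs [S → num .]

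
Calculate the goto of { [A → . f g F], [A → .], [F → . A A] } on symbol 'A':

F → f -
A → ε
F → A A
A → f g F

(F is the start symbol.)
{ [A → . f g F], [A → .], [F → A . A] }

GOTO(I, 'A') = CLOSURE({ [A → αX.β] : [A → α.Xβ] ∈ I, X = 'A' })

Items with dot before 'A', with the dot advanced:
  [F → . A A] → [F → A . A]
Closure of the advanced items:
  [F → A . A] has the dot before A: add [A → .], [A → . f g F]

GOTO = { [A → . f g F], [A → .], [F → A . A] }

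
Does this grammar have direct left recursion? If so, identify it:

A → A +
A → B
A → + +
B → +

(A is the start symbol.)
Yes, A is left-recursive

A → A +: LEFT RECURSIVE (starts with A)
A → B: starts with B
A → + +: starts with '+'
B → +: starts with '+'

The grammar has direct left recursion on: A.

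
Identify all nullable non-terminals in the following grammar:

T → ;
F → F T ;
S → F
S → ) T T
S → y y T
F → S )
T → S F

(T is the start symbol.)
A non-terminal is nullable if it can derive ε (the empty string): either it has an ε-production, or it has a production whose right-hand side consists entirely of nullable non-terminals.

There are no ε-productions, so no non-terminal can derive ε.
No non-terminals are nullable.

Answer: None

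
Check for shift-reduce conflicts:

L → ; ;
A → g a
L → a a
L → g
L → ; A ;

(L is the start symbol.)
No shift-reduce conflicts

A shift-reduce conflict occurs when an LR(0) state has both:
  - a complete (reduce) item [A → α .] (dot at the end), and
  - a shift item [B → β . c γ] (dot before a terminal).

Augment with L' → L and build the canonical LR(0) collection (I0 = CLOSURE({[L' → . L]}), then GOTO on every symbol after a dot until no new states appear). It has 11 states:
  I0: { [L → . ; ;], [L → . ; A ;], [L → . a a], [L → . g], [L' → . L] }  — shift
  I1: { [A → . g a], [L → ; . ;], [L → ; . A ;] }  — shift
  I2: { [L' → L .] }  — accept
  I3: { [L → a . a] }  — shift
  I4: { [L → g .] }  — reduce
  I5: { [L → a a .] }  — reduce
  I6: { [L → ; ; .] }  — reduce
  I7: { [L → ; A . ;] }  — shift
  I8: { [A → g . a] }  — shift
  I9: { [A → g a .] }  — reduce
  I10: { [L → ; A ; .] }  — reduce

No state contains both a complete item and a shift item.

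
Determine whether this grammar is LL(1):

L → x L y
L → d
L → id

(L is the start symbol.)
For L:
  PREDICT(L → x L y) = { 'x' }
  PREDICT(L → d) = { 'd' }
  PREDICT(L → id) = { 'id' }

All predict sets are disjoint. The grammar IS LL(1).

Answer: Yes, the grammar is LL(1).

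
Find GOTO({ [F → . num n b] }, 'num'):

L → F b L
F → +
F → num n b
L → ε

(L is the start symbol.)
GOTO(I, 'num') = CLOSURE({ [A → αX.β] : [A → α.Xβ] ∈ I, X = 'num' })

Items with dot before 'num', with the dot advanced:
  [F → . num n b] → [F → num . n b]
Closure adds nothing (no advanced item has the dot before a non-terminal).

GOTO = { [F → num . n b] }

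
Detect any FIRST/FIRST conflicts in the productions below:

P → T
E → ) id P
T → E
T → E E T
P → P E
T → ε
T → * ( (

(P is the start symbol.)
A FIRST/FIRST conflict occurs when two productions N → α and N → β for the same non-terminal have FIRST(α) ∩ FIRST(β) ≠ ∅ (with ε ∈ FIRST of a nullable right-hand side, so two nullable alternatives also conflict).

FIRST sets of the non-terminals at (or reachable through a nullable prefix from) the front of some alternative:
  FIRST(T) = { ')', '*', ε }
  FIRST(P) = { ')', '*', ε }
  FIRST(E) = { ')' }

Productions for P:
  P → T: FIRST = { ')', '*', ε }
  P → P E: FIRST = { ')', '*' }
Productions for T:
  T → E: FIRST = { ')' }
  T → E E T: FIRST = { ')' }
  T → ε: FIRST = { ε }
  T → * ( (: FIRST = { '*' }
E has only one production, so no FIRST/FIRST conflict is possible there.

Conflict for P: P → T and P → P E
  Overlap: { ')', '*' }
Conflict for T: T → E and T → E E T
  Overlap: { ')' }

Answer: Yes. P → T / P → P E on { ')', '*' }; T → E / T → E E T on { ')' }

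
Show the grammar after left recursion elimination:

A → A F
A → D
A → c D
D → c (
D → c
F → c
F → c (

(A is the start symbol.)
A is directly left-recursive. The standard transformation for
  A → A α₁ | ... | A α_m | β₁ | ... | β_n
is
  A  → β₁ A' | ... | β_n A'
  A' → α₁ A' | ... | α_m A' | ε

A → D becomes A → D A'
A → c D becomes A → c D A'
A → A F becomes A' → F A'
Add A' → ε

Productions for other non-terminals are unchanged:
  D → c (
  D → c
  F → c
  F → c (

Resulting grammar:
A → D A'
A → c D A'
A' → F A'
A' → ε
D → c (
D → c
F → c
F → c (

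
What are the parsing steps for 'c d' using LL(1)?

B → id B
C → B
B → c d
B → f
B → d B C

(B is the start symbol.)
Stack is shown with the top on the left.

Stack  Input  Action
--------------------
B $    c d $  output B → c d
c d $  c d $  match 'c'
d $    d $    match 'd'
$      $      accept

The string is accepted.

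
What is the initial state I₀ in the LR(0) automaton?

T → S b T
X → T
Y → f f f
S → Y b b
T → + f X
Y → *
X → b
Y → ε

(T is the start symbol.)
{ [S → . Y b b], [T → . + f X], [T → . S b T], [T' → . T], [Y → . *], [Y → . f f f], [Y → .] }

First, augment the grammar with T' → T
I₀ = CLOSURE({ [T' → . T] }):
  [T' → . T] has the dot before T: add [T → . S b T], [T → . + f X]
  [T → . S b T] has the dot before S: add [S → . Y b b]
  [S → . Y b b] has the dot before Y: add [Y → . f f f], [Y → . *], [Y → .]
No further items can be added.

I₀ = { [S → . Y b b], [T → . + f X], [T → . S b T], [T' → . T], [Y → . *], [Y → . f f f], [Y → .] }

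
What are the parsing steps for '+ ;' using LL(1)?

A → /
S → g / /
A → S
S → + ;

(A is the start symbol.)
Stack is shown with the top on the left.

Stack  Input  Action
--------------------
A $    + ; $  output A → S
S $    + ; $  output S → + ;
+ ; $  + ; $  match '+'
; $    ; $    match ';'
$      $      accept

The string is accepted.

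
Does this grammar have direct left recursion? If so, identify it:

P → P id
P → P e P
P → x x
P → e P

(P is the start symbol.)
Yes, P is left-recursive

Direct left recursion occurs when N → N α for some non-terminal N (the right-hand side begins with the left-hand side itself).

P → P id: LEFT RECURSIVE (starts with P)
P → P e P: LEFT RECURSIVE (starts with P)
P → x x: starts with x
P → e P: starts with e

The grammar has direct left recursion on: P.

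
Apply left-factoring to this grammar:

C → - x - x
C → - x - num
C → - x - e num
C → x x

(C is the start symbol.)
Left-factoring transforms A → αβ₁ | αβ₂ into A → αA' and A' → β₁ | β₂
(α is the longest common prefix among the alternatives). Repeat until
no nonterminal has two alternatives with a common prefix.

Round 1: C has alternatives sharing prefix '- x -'. Introduce C': C → - x - C'
  Add: C' → x
  Add: C' → num
  Add: C' → e num

No remaining common prefixes — done.

Resulting grammar:
C → - x - C'
C' → x
C' → num
C' → e num
C → x x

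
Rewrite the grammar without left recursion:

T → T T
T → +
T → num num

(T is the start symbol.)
T is directly left-recursive. The standard transformation for
  A → A α₁ | ... | A α_m | β₁ | ... | β_n
is
  A  → β₁ A' | ... | β_n A'
  A' → α₁ A' | ... | α_m A' | ε

T → + becomes T → + T'
T → num num becomes T → num num T'
T → T T becomes T' → T T'
Add T' → ε

Resulting grammar:
T → + T'
T → num num T'
T' → T T'
T' → ε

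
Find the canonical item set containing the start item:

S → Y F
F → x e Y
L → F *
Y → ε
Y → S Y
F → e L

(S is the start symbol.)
First, augment the grammar with S' → S
I₀ = CLOSURE({ [S' → . S] }):
  [S' → . S] has the dot before S: add [S → . Y F]
  [S → . Y F] has the dot before Y: add [Y → .], [Y → . S Y]
No further items can be added.

I₀ = { [S → . Y F], [S' → . S], [Y → . S Y], [Y → .] }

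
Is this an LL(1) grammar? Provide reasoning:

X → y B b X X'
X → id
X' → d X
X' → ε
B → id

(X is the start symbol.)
A grammar is LL(1) if for each non-terminal N with multiple productions, the predict sets of those productions are pairwise disjoint, where PREDICT(N → α) = (FIRST(α) \ {ε}) ∪ (FOLLOW(N) if α ⇒* ε).

Relevant sets:
  FOLLOW(X') = { $, 'd' }

For X:
  PREDICT(X → y B b X X') = { 'y' }
  PREDICT(X → id) = { 'id' }
For X':
  PREDICT(X' → d X) = { 'd' }
  PREDICT(X' → ε) = { $, 'd' }
B has a single production, so nothing to check there.

Conflict found: Predict set conflict for X': { 'd' }
The grammar is NOT LL(1).

Answer: No. Predict set conflict for X': { 'd' }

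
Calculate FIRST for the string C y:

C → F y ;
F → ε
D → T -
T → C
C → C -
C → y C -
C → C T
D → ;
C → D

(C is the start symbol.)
FIRST sets of the non-terminals involved (from the grammar, by fixed-point iteration):
  FIRST(C) = { ';', 'y' }

To compute FIRST(C y), process the symbols left to right:
Symbol C is a non-terminal. Add FIRST(C) \ {ε} = { ';', 'y' }
C is not nullable (ε ∉ FIRST(C)), so stop here.
FIRST(C y) = { ';', 'y' }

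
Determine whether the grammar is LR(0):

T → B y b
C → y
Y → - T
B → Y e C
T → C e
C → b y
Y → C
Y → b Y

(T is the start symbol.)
No. Shift-reduce conflict between [Y → C .] and [T → C . e]

A grammar is LR(0) if no state in the canonical LR(0) collection has:
  - both a shift item (dot before a terminal) and a complete item (shift-reduce conflict), or
  - two or more complete items (reduce-reduce conflict; the accept item [T' → T .] counts as a complete item here).

Augment with T' → T and build the canonical LR(0) collection (I0 = CLOSURE({[T' → . T]}), then GOTO on every symbol after a dot until no new states appear). It has 19 states:
  I0: { [B → . Y e C], [C → . b y], [C → . y], [T → . B y b], [T → . C e], [T' → . T], [Y → . - T], [Y → . C], [Y → . b Y] }  — shift
  I1: { [B → . Y e C], [C → . b y], [C → . y], [T → . B y b], [T → . C e], [Y → - . T], [Y → . - T], [Y → . C], [Y → . b Y] }  — shift
  I2: { [T → B . y b] }  — shift
  I3: { [T → C . e], [Y → C .] }  — shift, reduce
  I4: { [T' → T .] }  — accept
  I5: { [B → Y . e C] }  — shift
  I6: { [C → . b y], [C → . y], [C → b . y], [Y → . - T], [Y → . C], [Y → . b Y], [Y → b . Y] }  — shift
  I7: { [C → y .] }  — reduce
  I8: { [Y → C .] }  — reduce
  I9: { [Y → b Y .] }  — reduce
  I10: { [C → b y .], [C → y .] }  — 2 reduces
  I11: { [B → Y e . C], [C → . b y], [C → . y] }  — shift
  I12: { [B → Y e C .] }  — reduce
  I13: { [C → b . y] }  — shift
  I14: { [C → b y .] }  — reduce
  I15: { [T → C e .] }  — reduce
  I16: { [T → B y . b] }  — shift
  I17: { [T → B y b .] }  — reduce
  I18: { [Y → - T .] }  — reduce

Conflict in state I3:
  Shift-reduce conflict between [Y → C .] and [T → C . e]
So the grammar is NOT LR(0).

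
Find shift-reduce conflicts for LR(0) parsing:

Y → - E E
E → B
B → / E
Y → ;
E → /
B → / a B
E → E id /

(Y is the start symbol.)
Augment with Y' → Y and build the canonical LR(0) collection (I0 = CLOSURE({[Y' → . Y]}), then GOTO on every symbol after a dot until no new states appear). It has 14 states:
  I0: { [Y → . - E E], [Y → . ;], [Y' → . Y] }  — shift
  I1: { [B → . / E], [B → . / a B], [E → . /], [E → . B], [E → . E id /], [Y → - . E E] }  — shift
  I2: { [Y → ; .] }  — reduce
  I3: { [Y' → Y .] }  — accept
  I4: { [B → . / E], [B → . / a B], [B → / . E], [B → / . a B], [E → . /], [E → . B], [E → . E id /], [E → / .] }  — shift, reduce
  I5: { [E → B .] }  — reduce
  I6: { [B → . / E], [B → . / a B], [E → . /], [E → . B], [E → . E id /], [E → E . id /], [Y → - E . E] }  — shift
  I7: { [E → E . id /], [Y → - E E .] }  — shift, reduce
  I8: { [E → E id . /] }  — shift
  I9: { [E → E id / .] }  — reduce
  I10: { [B → / E .], [E → E . id /] }  — shift, reduce
  I11: { [B → . / E], [B → . / a B], [B → / a . B] }  — shift
  I12: { [B → . / E], [B → . / a B], [B → / . E], [B → / . a B], [E → . /], [E → . B], [E → . E id /] }  — shift
  I13: { [B → / a B .] }  — reduce

I4 contains reduce item [E → / .] and shift items [B → . / E], [B → . / a B], [B → / . a B], [E → . /] — shift-reduce conflict.
I7 contains reduce item [Y → - E E .] and shift item [E → E . id /] — shift-reduce conflict.
I10 contains reduce item [B → / E .] and shift item [E → E . id /] — shift-reduce conflict.

Answer: Yes — I4: [E → / .] vs [B → . / E]; I7: [Y → - E E .] vs [E → E . id /]; I10: [B → / E .] vs [E → E . id /]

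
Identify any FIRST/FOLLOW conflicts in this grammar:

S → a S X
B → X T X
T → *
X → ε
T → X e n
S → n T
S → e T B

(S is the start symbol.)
No FIRST/FOLLOW conflicts.

Nullable non-terminals: X.
X has a nullable alternative but only one production, so nothing to check.

B, S, T have no nullable alternative, so no FIRST/FOLLOW check is needed there.

No FIRST/FOLLOW conflicts found.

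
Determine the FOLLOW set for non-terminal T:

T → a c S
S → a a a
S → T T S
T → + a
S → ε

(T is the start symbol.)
{ $, '+', 'a' }

T is the start symbol, so $ ∈ FOLLOW(T).
In S → T T S: T is followed by T S, add FIRST(T S) \ {ε} = { '+', 'a' }
In S → T T S: T is followed by S, add FIRST(S) \ {ε} = { '+', 'a' }
  S is nullable, so also add FOLLOW(S)

The FOLLOW sets referred to above (computed the same way, to a fixed point):
  FOLLOW(S) = { $, '+', 'a' }

Taking the union: FOLLOW(T) = { $, '+', 'a' }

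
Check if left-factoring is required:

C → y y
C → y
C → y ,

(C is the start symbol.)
Yes, C has productions with common prefix 'y'

Left-factoring is needed when two productions for the same non-terminal
share a common prefix on the right-hand side.

Productions for C:
  C → y y
  C → y
  C → y ,

Found common prefix 'y' in productions for C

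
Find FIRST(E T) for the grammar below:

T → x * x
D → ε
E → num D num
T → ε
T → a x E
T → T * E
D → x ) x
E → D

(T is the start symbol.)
{ '*', 'a', 'num', 'x', ε }

FIRST sets of the non-terminals involved (from the grammar, by fixed-point iteration):
  FIRST(E) = { 'num', 'x', ε }
  FIRST(T) = { '*', 'a', 'x', ε }

To compute FIRST(E T), process the symbols left to right:
Symbol E is a non-terminal. Add FIRST(E) \ {ε} = { 'num', 'x' }
E is nullable (ε ∈ FIRST(E)), continue to the next symbol.
Symbol T is a non-terminal. Add FIRST(T) \ {ε} = { '*', 'a', 'x' }
T is nullable (ε ∈ FIRST(T)), continue to the next symbol.
All symbols are nullable, so ε is in the result.
FIRST(E T) = { '*', 'a', 'num', 'x', ε }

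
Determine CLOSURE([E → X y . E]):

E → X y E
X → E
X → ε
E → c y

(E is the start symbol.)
Start with: [E → X y . E]
  [E → X y . E] has the dot before E: add [E → . X y E], [E → . c y]
  [E → . X y E] has the dot before X: add [X → . E], [X → .]
No further items can be added.

CLOSURE = { [E → . X y E], [E → . c y], [E → X y . E], [X → . E], [X → .] }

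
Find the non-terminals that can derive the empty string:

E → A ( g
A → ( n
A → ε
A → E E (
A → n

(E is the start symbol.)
A non-terminal is nullable if it can derive ε (the empty string): either it has an ε-production, or it has a production whose right-hand side consists entirely of nullable non-terminals.

ε-productions: A → ε
So A is immediately nullable.
No further non-terminal can be added: every production for the remaining non-terminals contains a terminal or a non-nullable non-terminal.
Nullable = { 'A' }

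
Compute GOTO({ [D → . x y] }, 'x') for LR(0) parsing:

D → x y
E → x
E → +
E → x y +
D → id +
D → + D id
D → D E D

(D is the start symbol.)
{ [D → x . y] }

GOTO(I, 'x') = CLOSURE({ [A → αX.β] : [A → α.Xβ] ∈ I, X = 'x' })

Items with dot before 'x', with the dot advanced:
  [D → . x y] → [D → x . y]
Closure adds nothing (no advanced item has the dot before a non-terminal).

GOTO = { [D → x . y] }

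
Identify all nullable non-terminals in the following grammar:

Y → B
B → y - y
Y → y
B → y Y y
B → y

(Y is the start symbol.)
None

A non-terminal is nullable if it can derive ε (the empty string): either it has an ε-production, or it has a production whose right-hand side consists entirely of nullable non-terminals.

There are no ε-productions, so no non-terminal can derive ε.
No non-terminals are nullable.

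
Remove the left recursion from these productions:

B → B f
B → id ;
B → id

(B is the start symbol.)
B is directly left-recursive. The standard transformation for
  A → A α₁ | ... | A α_m | β₁ | ... | β_n
is
  A  → β₁ A' | ... | β_n A'
  A' → α₁ A' | ... | α_m A' | ε

B → id ; becomes B → id ; B'
B → id becomes B → id B'
B → B f becomes B' → f B'
Add B' → ε

Resulting grammar:
B → id ; B'
B → id B'
B' → f B'
B' → ε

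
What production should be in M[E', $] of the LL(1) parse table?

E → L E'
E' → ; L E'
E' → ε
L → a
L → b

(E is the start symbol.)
E' → ε

To find M[E', $], we find productions for E' where $ is in the predict set (PREDICT(N → α) = (FIRST(α) \ {ε}) ∪ (FOLLOW(N) if α ⇒* ε)).

Relevant sets:
  FOLLOW(E') = { $ }

E' → ; L E': PREDICT = { ';' }
E' → ε: PREDICT = { $ }
  $ is in predict set, so this production goes in M[E', $]

M[E', $] = E' → ε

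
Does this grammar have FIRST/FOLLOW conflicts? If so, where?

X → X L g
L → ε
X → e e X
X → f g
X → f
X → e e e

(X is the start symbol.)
No FIRST/FOLLOW conflicts.

A FIRST/FOLLOW conflict occurs when a non-terminal N has a nullable alternative N → β (β ⇒* ε) and another alternative N → α with FIRST(α) ∩ FOLLOW(N) ≠ ∅: on such a lookahead the parser cannot decide between expanding α and letting N vanish via β.

Nullable non-terminals: L.
L has a nullable alternative but only one production, so nothing to check.

X has no nullable alternative, so no FIRST/FOLLOW check is needed there.

No FIRST/FOLLOW conflicts found.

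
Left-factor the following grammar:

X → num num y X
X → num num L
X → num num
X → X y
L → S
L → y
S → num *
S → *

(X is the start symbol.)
X → num num X'
X' → y X
X' → L
X' → ε
X → X y
L → S
L → y
S → num *
S → *

Left-factoring transforms A → αβ₁ | αβ₂ into A → αA' and A' → β₁ | β₂
(α is the longest common prefix among the alternatives). Repeat until
no nonterminal has two alternatives with a common prefix.

Round 1: X has alternatives sharing prefix 'num num'. Introduce X': X → num num X'
  Add: X' → y X
  Add: X' → L
  Add: X' → ε

No remaining common prefixes — done.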